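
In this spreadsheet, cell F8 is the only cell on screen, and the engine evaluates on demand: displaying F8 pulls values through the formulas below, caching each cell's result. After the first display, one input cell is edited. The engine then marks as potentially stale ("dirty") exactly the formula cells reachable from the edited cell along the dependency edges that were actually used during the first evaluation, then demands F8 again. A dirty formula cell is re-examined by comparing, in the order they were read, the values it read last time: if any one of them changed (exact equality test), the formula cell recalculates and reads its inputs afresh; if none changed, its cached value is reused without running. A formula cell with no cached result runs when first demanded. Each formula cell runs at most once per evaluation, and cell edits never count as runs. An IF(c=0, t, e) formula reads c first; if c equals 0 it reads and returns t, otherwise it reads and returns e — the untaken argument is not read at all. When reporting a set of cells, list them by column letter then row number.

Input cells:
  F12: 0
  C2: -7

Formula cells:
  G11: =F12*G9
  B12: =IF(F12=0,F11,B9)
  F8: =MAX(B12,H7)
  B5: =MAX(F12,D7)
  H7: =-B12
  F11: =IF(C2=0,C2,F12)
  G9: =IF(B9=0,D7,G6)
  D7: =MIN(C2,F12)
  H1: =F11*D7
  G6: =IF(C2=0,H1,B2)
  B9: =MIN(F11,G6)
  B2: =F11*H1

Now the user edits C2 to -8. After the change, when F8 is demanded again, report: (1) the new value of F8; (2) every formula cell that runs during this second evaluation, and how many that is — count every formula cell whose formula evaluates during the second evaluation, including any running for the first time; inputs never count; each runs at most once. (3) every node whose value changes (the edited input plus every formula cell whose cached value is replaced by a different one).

Initial pass — values computed on the first demand:
  F11 = IF(C2=0: C2=-7 -> else branch F12) = 0
  B12 = IF(F12=0: F12=0 -> then branch F11) = 0
  H7 = -(0) = 0
  F8 = MAX(0, 0) = 0

Second demand — change propagation:
  F11: re-runs because C2 -7->-8; new result 0 (unchanged).
  B12: re-examined; everything it read last time is the same (F12 unchanged, F11 unchanged) — cache 0 kept, no run.
  H7: re-examined; everything it read last time is the same (B12 unchanged) — cache 0 kept, no run.
  F8: re-examined; everything it read last time is the same (B12 unchanged, H7 unchanged) — cache 0 kept, no run.

The important point: F11 recomputes to an identical value, and the output ends up unchanged.

F8 now evaluates to 0.
Run set: F11 (1 run).
Changed values: C2.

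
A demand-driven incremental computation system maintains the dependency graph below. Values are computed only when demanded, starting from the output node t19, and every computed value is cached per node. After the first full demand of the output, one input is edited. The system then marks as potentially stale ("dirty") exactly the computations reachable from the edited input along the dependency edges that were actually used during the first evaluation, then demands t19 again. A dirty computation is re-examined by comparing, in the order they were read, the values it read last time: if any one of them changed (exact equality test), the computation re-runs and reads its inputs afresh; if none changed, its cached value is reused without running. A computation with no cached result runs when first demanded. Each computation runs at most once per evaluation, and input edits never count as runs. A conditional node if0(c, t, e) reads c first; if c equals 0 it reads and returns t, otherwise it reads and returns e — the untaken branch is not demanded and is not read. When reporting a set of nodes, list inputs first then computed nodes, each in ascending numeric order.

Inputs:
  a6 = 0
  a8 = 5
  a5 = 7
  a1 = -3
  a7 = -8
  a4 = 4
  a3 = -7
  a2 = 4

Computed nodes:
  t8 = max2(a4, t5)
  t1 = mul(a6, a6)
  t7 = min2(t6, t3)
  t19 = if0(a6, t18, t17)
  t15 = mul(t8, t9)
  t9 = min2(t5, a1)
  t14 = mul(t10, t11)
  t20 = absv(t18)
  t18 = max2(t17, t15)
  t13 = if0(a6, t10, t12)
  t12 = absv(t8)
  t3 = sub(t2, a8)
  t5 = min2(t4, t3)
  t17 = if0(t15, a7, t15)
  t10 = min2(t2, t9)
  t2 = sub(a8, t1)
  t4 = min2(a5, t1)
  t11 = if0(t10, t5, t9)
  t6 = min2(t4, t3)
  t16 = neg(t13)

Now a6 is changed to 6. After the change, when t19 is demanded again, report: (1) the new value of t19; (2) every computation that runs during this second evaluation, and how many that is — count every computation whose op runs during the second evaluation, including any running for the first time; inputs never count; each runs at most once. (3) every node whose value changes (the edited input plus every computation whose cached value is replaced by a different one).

New value of t19: -144.
Computations that run: t1, t2, t3, t4, t5, t8, t9, t15, t17, t19 — 10 in total.
Values that change: a6, t1, t2, t3, t4, t5, t9, t15, t17, t19.
Key observation: a condition flipped, so demand moved to the other branch — t18 is never re-examined.

First evaluation (everything demanded from the output):
  t1 = mul(0, 0) = 0
  t2 = sub(5, 0) = 5
  t3 = sub(5, 5) = 0
  t4 = min2(7, 0) = 0
  t5 = min2(0, 0) = 0
  t8 = max2(4, 0) = 4
  t9 = min2(0, -3) = -3
  t15 = mul(4, -3) = -12
  t17 = if0(t15=-12 -> else branch t15) = -12
  t18 = max2(-12, -12) = -12
  t19 = if0(a6=0 -> then branch t18) = -12

Propagation after the edit:
  t1: runs — a6 0->6; a6 0->6; result 36.
  t2: runs — t1 0->36; result -31.
  t3: runs — t2 5->-31; result -36.
  t4: runs — t1 0->36; result 7.
  t5: runs — t4 0->7; t3 0->-36; result -36.
  t8: runs — t5 0->-36; result 4 (same value as before).
  t9: runs — t5 0->-36; result -36.
  t15: runs — t9 -3->-36; result -144.
  t17: runs — t15 -12->-144; t15 -12->-144; result -144.
  t18: marked dirty but never re-examined — demand shifted away from it.
  t19: runs — a6 0->6; result -144.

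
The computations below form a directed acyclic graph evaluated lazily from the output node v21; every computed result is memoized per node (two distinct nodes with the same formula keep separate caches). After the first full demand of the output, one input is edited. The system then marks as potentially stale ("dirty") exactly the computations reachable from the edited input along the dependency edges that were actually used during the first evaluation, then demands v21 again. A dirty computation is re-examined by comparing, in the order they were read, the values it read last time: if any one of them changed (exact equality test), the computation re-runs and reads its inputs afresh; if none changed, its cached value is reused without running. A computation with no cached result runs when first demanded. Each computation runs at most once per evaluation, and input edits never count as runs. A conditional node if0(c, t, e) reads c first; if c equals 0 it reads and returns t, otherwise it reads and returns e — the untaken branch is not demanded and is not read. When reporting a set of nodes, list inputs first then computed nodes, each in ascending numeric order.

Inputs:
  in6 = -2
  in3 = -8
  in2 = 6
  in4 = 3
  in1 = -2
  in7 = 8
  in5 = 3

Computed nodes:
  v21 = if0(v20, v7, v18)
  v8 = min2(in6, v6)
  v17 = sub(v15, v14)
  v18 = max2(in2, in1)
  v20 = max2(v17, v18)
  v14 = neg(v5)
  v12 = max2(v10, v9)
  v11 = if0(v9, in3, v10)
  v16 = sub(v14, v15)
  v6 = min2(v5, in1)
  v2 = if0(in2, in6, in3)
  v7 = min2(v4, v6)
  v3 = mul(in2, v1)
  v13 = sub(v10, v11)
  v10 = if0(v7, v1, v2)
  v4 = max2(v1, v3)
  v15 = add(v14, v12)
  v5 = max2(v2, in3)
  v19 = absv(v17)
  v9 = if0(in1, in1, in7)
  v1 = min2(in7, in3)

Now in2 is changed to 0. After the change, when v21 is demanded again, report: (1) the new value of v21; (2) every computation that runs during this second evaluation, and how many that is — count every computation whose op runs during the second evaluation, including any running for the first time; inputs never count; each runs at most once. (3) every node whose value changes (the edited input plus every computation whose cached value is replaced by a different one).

First demand of the output computes:
  v1 = min2(8, -8) = -8
  v2 = if0(in2=6 -> else branch in3) = -8
  v3 = mul(6, -8) = -48
  v4 = max2(-8, -48) = -8
  v5 = max2(-8, -8) = -8
  v6 = min2(-8, -2) = -8
  v7 = min2(-8, -8) = -8
  v9 = if0(in1=-2 -> else branch in7) = 8
  v10 = if0(v7=-8 -> else branch v2) = -8
  v12 = max2(-8, 8) = 8
  v14 = neg(-8) = 8
  v15 = add(8, 8) = 16
  v17 = sub(16, 8) = 8
  v18 = max2(6, -2) = 6
  v20 = max2(8, 6) = 8
  v21 = if0(v20=8 -> else branch v18) = 6

After the edit, cleaning proceeds:
  v2: a read changed (in2 6->0) — executes, giving -2.
  v3: a read changed (in2 6->0) — executes, giving 0.
  v4: a read changed (v3 -48->0) — executes, giving 0.
  v5: a read changed (v2 -8->-2) — executes, giving -2.
  v6: a read changed (v5 -8->-2) — executes, giving -2.
  v7: a read changed (v4 -8->0; v6 -8->-2) — executes, giving -2.
  v10: a read changed (v7 -8->-2; v2 -8->-2) — executes, giving -2.
  v12: a read changed (v10 -8->-2) — executes, giving 8 — identical to its old value.
  v14: a read changed (v5 -8->-2) — executes, giving 2.
  v15: a read changed (v14 8->2) — executes, giving 10.
  v17: a read changed (v15 16->10; v14 8->2) — executes, giving 8 — identical to its old value.
  v18: a read changed (in2 6->0) — executes, giving 0.
  v20: a read changed (v18 6->0) — executes, giving 8 — identical to its old value.
  v21: a read changed (v18 6->0) — executes, giving 0.

Demanding v21 again yields 0.
14 computations run: v2, v3, v4, v5, v6, v7, v10, v12, v14, v15, v17, v18, v20, v21.
The nodes whose values change: in2, v2, v3, v4, v5, v6, v7, v10, v14, v15, v18, v21.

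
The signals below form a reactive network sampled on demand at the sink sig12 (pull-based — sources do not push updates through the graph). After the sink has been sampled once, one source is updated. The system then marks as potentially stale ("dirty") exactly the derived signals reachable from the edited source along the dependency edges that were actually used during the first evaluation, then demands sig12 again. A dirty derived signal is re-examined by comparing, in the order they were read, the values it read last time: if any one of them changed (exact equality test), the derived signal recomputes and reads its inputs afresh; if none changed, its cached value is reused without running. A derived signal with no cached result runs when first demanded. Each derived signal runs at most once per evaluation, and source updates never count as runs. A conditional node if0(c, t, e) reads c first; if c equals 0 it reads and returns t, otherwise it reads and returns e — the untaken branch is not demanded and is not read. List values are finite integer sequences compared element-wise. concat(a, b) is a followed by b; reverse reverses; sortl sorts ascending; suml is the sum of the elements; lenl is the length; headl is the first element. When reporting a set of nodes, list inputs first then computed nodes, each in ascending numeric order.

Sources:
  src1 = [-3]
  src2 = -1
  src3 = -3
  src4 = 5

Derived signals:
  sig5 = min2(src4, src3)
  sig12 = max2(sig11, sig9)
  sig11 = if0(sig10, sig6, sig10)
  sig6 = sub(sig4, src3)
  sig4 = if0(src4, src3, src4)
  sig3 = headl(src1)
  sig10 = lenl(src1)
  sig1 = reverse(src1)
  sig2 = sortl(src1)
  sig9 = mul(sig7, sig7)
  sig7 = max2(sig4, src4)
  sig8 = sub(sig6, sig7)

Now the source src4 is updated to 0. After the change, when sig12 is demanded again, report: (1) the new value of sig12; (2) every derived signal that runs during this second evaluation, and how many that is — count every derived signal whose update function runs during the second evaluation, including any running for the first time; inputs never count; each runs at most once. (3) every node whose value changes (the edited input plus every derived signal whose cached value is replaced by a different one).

Initial pass — values computed on the first demand:
  sig4 = if0(src4=5 -> else branch src4) = 5
  sig7 = max2(5, 5) = 5
  sig9 = mul(5, 5) = 25
  sig10 = lenl([-3]) = 1
  sig11 = if0(sig10=1 -> else branch sig10) = 1
  sig12 = max2(1, 25) = 25

Second demand — change propagation:
  sig4: re-runs because src4 5->0; src4 5->0; new result -3.
  sig7: re-runs because sig4 5->-3; src4 5->0; new result 0.
  sig9: re-runs because sig7 5->0; sig7 5->0; new result 0.
  sig12: re-runs because sig9 25->0; new result 1.

sig12 now evaluates to 1.
Run set: sig4, sig7, sig9, sig12 (4 run).
Changed values: src4, sig4, sig7, sig9, sig12.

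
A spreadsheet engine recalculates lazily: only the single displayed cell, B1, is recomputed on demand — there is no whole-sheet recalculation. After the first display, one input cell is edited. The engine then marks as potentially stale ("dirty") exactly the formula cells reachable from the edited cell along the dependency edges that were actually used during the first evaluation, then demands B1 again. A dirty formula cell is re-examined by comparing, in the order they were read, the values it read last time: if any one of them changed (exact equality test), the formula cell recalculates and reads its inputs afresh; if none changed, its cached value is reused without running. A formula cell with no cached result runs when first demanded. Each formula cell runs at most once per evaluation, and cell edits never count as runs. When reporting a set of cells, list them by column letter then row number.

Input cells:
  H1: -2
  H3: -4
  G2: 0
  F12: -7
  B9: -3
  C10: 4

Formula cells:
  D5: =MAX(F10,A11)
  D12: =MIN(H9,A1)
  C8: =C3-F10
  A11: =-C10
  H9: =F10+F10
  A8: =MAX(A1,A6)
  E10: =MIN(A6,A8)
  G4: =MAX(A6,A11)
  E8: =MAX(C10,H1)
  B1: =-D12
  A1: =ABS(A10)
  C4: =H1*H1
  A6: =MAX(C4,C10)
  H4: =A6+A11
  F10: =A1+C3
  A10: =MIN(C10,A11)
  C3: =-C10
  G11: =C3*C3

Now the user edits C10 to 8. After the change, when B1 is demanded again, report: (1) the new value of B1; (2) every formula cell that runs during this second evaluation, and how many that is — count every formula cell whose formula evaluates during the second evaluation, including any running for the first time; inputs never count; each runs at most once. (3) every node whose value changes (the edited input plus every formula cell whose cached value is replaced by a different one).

New value of B1: 0.
Formula cells that run: A1, A10, A11, C3, D12, F10 — 6 in total.
Values that change: A1, A10, A11, C3, C10.
Key observation: the cutoff stops propagation at H9 — its inputs' values are unchanged, so it reuses its cache.

First evaluation (everything demanded from the output):
  A11 = -(4) = -4
  A10 = MIN(4, -4) = -4
  A1 = ABS(-4) = 4
  C3 = -(4) = -4
  F10 = 4 + -4 = 0
  H9 = 0 + 0 = 0
  D12 = MIN(0, 4) = 0
  B1 = -(0) = 0

Propagation after the edit:
  A11: runs — C10 4->8; result -8.
  A10: runs — C10 4->8; A11 -4->-8; result -8.
  A1: runs — A10 -4->-8; result 8.
  C3: runs — C10 4->8; result -8.
  F10: runs — A1 4->8; C3 -4->-8; result 0 (same value as before).
  H9: checked — values it read are unchanged (F10 unchanged, F10 unchanged); reused cached 0 without running.
  D12: runs — A1 4->8; result 0 (same value as before).
  B1: checked — values it read are unchanged (D12 unchanged); reused cached 0 without running.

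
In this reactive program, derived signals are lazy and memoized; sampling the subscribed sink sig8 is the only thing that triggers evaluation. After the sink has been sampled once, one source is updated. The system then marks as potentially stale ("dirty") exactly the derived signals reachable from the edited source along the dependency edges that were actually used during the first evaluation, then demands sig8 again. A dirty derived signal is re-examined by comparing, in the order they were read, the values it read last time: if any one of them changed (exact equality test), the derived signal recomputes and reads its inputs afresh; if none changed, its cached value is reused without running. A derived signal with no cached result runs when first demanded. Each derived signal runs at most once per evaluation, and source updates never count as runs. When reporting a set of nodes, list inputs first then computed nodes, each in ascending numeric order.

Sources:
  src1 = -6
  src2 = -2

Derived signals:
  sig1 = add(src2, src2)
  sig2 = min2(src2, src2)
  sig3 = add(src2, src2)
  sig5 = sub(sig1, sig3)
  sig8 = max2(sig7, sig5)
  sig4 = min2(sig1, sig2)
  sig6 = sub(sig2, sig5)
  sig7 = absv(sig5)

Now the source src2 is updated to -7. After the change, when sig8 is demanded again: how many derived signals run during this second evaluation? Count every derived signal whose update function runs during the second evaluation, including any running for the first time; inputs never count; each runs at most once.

First demand of the output computes:
  sig1 = add(-2, -2) = -4
  sig3 = add(-2, -2) = -4
  sig5 = sub(-4, -4) = 0
  sig7 = absv(0) = 0
  sig8 = max2(0, 0) = 0

After the edit, cleaning proceeds:
  sig1: a read changed (src2 -2->-7; src2 -2->-7) — executes, giving -14.
  sig3: a read changed (src2 -2->-7; src2 -2->-7) — executes, giving -14.
  sig5: a read changed (sig1 -4->-14; sig3 -4->-14) — executes, giving 0 — identical to its old value.
  sig7: dirty, but its reads are unchanged (sig5 unchanged); cached 0 stands.
  sig8: dirty, but its reads are unchanged (sig7 unchanged, sig5 unchanged); cached 0 stands.

Note the absorption at sig5: it re-runs yet its value is the same, leaving the output's value untouched.

3 derived signals run: sig1, sig3, sig5.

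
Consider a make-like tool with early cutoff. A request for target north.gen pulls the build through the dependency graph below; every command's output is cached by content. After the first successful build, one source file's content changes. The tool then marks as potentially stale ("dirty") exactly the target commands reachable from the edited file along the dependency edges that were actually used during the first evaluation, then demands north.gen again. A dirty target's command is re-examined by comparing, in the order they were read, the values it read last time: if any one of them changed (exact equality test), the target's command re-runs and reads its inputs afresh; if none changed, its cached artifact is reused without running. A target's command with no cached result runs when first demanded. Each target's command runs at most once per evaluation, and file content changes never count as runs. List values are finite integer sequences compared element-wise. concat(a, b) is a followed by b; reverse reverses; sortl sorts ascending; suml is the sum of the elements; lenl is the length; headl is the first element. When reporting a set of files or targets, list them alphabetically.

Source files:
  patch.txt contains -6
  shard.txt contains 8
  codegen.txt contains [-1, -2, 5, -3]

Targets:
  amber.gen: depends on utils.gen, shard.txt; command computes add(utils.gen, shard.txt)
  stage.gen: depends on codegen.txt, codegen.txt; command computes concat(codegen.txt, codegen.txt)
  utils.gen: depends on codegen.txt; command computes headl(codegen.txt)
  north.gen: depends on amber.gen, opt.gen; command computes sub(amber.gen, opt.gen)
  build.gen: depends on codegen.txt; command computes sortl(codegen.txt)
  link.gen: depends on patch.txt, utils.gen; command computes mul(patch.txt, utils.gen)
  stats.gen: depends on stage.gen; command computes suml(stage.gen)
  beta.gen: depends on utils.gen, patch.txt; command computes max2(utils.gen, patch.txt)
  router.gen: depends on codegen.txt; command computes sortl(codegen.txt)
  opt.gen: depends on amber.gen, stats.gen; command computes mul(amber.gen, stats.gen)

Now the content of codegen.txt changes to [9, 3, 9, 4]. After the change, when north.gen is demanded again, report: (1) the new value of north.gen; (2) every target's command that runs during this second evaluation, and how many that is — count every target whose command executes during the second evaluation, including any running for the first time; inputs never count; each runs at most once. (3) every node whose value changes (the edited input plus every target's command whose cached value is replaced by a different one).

First demand of the output computes:
  stage.gen = concat([-1, -2, 5, -3], [-1, -2, 5, -3]) = [-1, -2, 5, -3, -1, -2, 5, -3]
  stats.gen = suml([-1, -2, 5, -3, -1, -2, 5, -3]) = -2
  utils.gen = headl([-1, -2, 5, -3]) = -1
  amber.gen = add(-1, 8) = 7
  opt.gen = mul(7, -2) = -14
  north.gen = sub(7, -14) = 21

After the edit, cleaning proceeds:
  stage.gen: a read changed (codegen.txt [-1, -2, 5, -3]->[9, 3, 9, 4]; codegen.txt [-1, -2, 5, -3]->[9, 3, 9, 4]) — executes, giving [9, 3, 9, 4, 9, 3, 9, 4].
  stats.gen: a read changed (stage.gen [-1, -2, 5, -3, -1, -2, 5, -3]->[9, 3, 9, 4, 9, 3, 9, 4]) — executes, giving 50.
  utils.gen: a read changed (codegen.txt [-1, -2, 5, -3]->[9, 3, 9, 4]) — executes, giving 9.
  amber.gen: a read changed (utils.gen -1->9) — executes, giving 17.
  opt.gen: a read changed (amber.gen 7->17; stats.gen -2->50) — executes, giving 850.
  north.gen: a read changed (amber.gen 7->17; opt.gen -14->850) — executes, giving -833.

Demanding north.gen again yields -833.
6 target commands run: amber.gen, north.gen, opt.gen, stage.gen, stats.gen, utils.gen.
The nodes whose values change: amber.gen, codegen.txt, north.gen, opt.gen, stage.gen, stats.gen, utils.gen.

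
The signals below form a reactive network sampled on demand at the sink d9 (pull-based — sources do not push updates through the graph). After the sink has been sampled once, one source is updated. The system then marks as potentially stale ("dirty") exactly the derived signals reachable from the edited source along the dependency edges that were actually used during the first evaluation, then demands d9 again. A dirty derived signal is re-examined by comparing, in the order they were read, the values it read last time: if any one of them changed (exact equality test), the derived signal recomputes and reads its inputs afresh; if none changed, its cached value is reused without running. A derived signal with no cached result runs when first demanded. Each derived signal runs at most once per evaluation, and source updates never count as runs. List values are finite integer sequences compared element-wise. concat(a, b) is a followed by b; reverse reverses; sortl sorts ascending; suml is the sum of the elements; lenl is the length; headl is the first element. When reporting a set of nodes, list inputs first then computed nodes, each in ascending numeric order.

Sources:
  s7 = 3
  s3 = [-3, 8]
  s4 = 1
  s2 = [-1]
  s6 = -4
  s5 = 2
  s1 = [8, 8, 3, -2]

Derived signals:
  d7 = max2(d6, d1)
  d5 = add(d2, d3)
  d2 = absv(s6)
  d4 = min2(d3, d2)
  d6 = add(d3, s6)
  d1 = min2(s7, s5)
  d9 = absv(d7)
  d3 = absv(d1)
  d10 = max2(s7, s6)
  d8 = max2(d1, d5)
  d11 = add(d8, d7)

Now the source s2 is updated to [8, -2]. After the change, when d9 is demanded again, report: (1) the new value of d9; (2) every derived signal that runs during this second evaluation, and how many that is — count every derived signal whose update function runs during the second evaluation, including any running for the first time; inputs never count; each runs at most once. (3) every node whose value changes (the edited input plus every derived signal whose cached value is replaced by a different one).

Initial pass — values computed on the first demand:
  d1 = min2(3, 2) = 2
  d3 = absv(2) = 2
  d6 = add(2, -4) = -2
  d7 = max2(-2, 2) = 2
  d9 = absv(2) = 2

Second demand — change propagation:
  no demanded computation ever read s2, so the edit dirties nothing and nothing runs.

The important point: nothing the output needs ever reads s2, so the edit is invisible to it.

d9 now evaluates to 2.
Run set: none (0 run).
Changed values: s2.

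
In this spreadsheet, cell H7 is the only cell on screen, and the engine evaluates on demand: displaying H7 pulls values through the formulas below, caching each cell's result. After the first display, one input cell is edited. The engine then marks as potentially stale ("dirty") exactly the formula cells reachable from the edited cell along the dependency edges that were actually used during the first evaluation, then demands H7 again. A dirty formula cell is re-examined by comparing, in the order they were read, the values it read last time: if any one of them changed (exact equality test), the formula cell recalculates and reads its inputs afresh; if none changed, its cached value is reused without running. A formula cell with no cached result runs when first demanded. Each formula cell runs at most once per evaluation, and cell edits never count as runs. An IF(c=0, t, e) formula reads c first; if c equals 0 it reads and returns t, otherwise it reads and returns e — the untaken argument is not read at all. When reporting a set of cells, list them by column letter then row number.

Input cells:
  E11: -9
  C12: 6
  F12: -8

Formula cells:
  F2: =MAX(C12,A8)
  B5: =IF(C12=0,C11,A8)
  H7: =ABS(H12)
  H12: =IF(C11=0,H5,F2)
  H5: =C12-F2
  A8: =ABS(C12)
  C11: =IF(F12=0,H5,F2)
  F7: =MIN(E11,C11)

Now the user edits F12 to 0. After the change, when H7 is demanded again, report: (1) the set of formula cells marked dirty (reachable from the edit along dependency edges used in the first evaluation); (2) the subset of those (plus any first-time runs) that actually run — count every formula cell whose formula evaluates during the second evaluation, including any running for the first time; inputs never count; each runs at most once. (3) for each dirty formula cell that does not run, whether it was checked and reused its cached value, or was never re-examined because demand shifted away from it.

Dirty set: C11, H7, H12.
Run set: C11, H5, H7, H12 (4 run).
All dirty formula cells ended up running.
The important point: the flipped condition pulls in fresh nodes; H5 runs for the first time.

Initial pass — values computed on the first demand:
  A8 = ABS(6) = 6
  F2 = MAX(6, 6) = 6
  C11 = IF(F12=0: F12=-8 -> else branch F2) = 6
  H12 = IF(C11=0: C11=6 -> else branch F2) = 6
  H7 = ABS(6) = 6

Second demand — change propagation:
  H5: newly demanded (no cache) — executes and yields 0.
  C11: re-runs because F12 -8->0; new result 0.
  H12: re-runs because C11 6->0; new result 0.
  H7: re-runs because H12 6->0; new result 0.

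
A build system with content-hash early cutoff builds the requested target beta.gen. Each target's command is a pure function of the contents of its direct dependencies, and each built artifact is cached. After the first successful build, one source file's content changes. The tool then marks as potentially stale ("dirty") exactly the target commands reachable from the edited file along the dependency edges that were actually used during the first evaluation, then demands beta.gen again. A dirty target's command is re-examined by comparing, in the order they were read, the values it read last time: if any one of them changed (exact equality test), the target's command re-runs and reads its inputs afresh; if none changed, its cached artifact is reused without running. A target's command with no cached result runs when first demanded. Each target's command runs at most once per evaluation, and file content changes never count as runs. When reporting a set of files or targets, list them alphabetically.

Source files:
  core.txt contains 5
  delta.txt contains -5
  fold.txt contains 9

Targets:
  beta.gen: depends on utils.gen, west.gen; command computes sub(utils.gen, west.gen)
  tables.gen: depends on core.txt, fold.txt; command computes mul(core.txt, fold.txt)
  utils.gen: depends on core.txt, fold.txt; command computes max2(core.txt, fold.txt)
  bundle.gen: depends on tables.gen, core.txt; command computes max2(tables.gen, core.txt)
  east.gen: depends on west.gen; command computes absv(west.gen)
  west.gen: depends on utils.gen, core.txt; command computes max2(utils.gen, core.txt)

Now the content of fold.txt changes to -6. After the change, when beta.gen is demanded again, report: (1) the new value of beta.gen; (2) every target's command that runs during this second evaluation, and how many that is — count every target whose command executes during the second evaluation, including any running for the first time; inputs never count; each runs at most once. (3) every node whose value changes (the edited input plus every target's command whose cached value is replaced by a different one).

New value of beta.gen: 0.
Target commands that run: beta.gen, utils.gen, west.gen — 3 in total.
Values that change: fold.txt, utils.gen, west.gen.

First evaluation (everything demanded from the output):
  utils.gen = max2(5, 9) = 9
  west.gen = max2(9, 5) = 9
  beta.gen = sub(9, 9) = 0

Propagation after the edit:
  utils.gen: runs — fold.txt 9->-6; result 5.
  west.gen: runs — utils.gen 9->5; result 5.
  beta.gen: runs — utils.gen 9->5; west.gen 9->5; result 0 (same value as before).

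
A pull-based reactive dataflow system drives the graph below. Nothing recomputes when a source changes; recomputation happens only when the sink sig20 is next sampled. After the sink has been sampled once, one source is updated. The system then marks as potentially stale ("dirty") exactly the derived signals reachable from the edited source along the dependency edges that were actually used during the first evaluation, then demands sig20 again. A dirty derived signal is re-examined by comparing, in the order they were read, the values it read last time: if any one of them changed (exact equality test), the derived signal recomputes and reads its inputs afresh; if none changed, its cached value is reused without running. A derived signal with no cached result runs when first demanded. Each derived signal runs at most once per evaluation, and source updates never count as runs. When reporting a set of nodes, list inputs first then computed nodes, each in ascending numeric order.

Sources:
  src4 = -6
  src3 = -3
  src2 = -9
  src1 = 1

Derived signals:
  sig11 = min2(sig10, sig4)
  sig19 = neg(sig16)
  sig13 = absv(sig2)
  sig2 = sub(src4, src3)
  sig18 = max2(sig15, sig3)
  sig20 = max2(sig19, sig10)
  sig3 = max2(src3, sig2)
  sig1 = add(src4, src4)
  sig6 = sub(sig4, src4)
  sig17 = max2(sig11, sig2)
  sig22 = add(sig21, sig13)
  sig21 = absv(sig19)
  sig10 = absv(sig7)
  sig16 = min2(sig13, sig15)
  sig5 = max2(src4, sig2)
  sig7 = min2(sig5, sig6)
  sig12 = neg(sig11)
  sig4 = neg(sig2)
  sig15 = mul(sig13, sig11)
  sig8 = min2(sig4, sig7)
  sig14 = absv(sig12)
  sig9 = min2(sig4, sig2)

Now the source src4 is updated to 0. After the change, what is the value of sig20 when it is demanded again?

First evaluation (everything demanded from the output):
  sig2 = sub(-6, -3) = -3
  sig4 = neg(-3) = 3
  sig5 = max2(-6, -3) = -3
  sig6 = sub(3, -6) = 9
  sig7 = min2(-3, 9) = -3
  sig10 = absv(-3) = 3
  sig11 = min2(3, 3) = 3
  sig13 = absv(-3) = 3
  sig15 = mul(3, 3) = 9
  sig16 = min2(3, 9) = 3
  sig19 = neg(3) = -3
  sig20 = max2(-3, 3) = 3

Propagation after the edit:
  sig2: runs — src4 -6->0; result 3.
  sig4: runs — sig2 -3->3; result -3.
  sig5: runs — src4 -6->0; sig2 -3->3; result 3.
  sig6: runs — sig4 3->-3; src4 -6->0; result -3.
  sig7: runs — sig5 -3->3; sig6 9->-3; result -3 (same value as before).
  sig10: checked — values it read are unchanged (sig7 unchanged); reused cached 3 without running.
  sig11: runs — sig4 3->-3; result -3.
  sig13: runs — sig2 -3->3; result 3 (same value as before).
  sig15: runs — sig11 3->-3; result -9.
  sig16: runs — sig15 9->-9; result -9.
  sig19: runs — sig16 3->-9; result 9.
  sig20: runs — sig19 -3->9; result 9.

Key observation: the cutoff stops propagation at sig10 — its inputs' values are unchanged, so it reuses its cache.

New value of sig20: 9.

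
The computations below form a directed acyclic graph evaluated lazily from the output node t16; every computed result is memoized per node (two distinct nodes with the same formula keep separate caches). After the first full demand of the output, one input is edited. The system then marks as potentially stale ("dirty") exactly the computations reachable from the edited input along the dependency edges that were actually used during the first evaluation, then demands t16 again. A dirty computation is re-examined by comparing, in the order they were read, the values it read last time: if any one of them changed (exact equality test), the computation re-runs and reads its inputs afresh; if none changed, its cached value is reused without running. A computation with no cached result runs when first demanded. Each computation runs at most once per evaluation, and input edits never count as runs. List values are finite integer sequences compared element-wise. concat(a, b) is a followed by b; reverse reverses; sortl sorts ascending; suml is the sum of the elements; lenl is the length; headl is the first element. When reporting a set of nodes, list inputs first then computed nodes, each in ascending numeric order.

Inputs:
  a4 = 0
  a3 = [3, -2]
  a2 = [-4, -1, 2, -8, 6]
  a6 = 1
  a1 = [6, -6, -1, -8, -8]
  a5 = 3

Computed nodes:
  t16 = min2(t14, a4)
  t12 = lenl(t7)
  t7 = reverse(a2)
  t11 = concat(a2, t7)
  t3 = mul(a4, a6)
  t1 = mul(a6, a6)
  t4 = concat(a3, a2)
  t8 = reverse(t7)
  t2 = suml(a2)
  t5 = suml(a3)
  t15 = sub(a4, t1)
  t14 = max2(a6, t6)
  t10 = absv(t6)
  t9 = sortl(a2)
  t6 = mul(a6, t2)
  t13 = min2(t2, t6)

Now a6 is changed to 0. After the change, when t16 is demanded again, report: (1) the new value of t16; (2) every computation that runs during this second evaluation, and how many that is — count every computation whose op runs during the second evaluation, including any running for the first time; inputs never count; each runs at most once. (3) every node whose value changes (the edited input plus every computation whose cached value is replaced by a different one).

Demanding t16 again yields 0.
3 computations run: t6, t14, t16.
The nodes whose values change: a6, t6, t14.

First demand of the output computes:
  t2 = suml([-4, -1, 2, -8, 6]) = -5
  t6 = mul(1, -5) = -5
  t14 = max2(1, -5) = 1
  t16 = min2(1, 0) = 0

After the edit, cleaning proceeds:
  t6: a read changed (a6 1->0) — executes, giving 0.
  t14: a read changed (a6 1->0; t6 -5->0) — executes, giving 0.
  t16: a read changed (t14 1->0) — executes, giving 0 — identical to its old value.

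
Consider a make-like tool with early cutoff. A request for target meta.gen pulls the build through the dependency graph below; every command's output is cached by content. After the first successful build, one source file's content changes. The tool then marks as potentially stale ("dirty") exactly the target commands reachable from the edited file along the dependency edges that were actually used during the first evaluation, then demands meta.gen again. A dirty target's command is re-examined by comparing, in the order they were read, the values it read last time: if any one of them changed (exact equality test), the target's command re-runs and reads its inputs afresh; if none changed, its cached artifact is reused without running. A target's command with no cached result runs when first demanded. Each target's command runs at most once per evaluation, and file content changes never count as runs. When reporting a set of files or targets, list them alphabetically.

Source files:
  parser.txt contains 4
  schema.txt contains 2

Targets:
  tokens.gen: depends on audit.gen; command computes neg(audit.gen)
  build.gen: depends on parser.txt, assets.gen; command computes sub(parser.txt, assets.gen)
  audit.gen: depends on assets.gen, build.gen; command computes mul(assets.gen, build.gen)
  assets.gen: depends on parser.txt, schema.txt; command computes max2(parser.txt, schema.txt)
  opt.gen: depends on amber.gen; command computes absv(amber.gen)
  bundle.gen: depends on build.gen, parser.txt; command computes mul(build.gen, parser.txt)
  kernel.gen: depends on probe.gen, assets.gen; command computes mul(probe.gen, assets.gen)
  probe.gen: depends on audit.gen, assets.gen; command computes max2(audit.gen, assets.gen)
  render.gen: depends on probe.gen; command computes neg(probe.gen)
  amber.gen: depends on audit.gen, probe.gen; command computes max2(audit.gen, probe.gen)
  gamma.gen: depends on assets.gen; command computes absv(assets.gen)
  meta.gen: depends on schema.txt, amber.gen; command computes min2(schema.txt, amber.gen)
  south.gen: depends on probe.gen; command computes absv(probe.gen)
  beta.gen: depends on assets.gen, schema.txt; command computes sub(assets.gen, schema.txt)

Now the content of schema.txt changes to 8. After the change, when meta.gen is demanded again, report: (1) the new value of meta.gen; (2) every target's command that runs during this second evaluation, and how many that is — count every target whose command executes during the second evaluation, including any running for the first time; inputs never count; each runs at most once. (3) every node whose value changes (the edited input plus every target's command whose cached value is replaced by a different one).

Demanding meta.gen again yields 8.
6 target commands run: amber.gen, assets.gen, audit.gen, build.gen, meta.gen, probe.gen.
The nodes whose values change: amber.gen, assets.gen, audit.gen, build.gen, meta.gen, probe.gen, schema.txt.

First demand of the output computes:
  assets.gen = max2(4, 2) = 4
  build.gen = sub(4, 4) = 0
  audit.gen = mul(4, 0) = 0
  probe.gen = max2(0, 4) = 4
  amber.gen = max2(0, 4) = 4
  meta.gen = min2(2, 4) = 2

After the edit, cleaning proceeds:
  assets.gen: a read changed (schema.txt 2->8) — executes, giving 8.
  build.gen: a read changed (assets.gen 4->8) — executes, giving -4.
  audit.gen: a read changed (assets.gen 4->8; build.gen 0->-4) — executes, giving -32.
  probe.gen: a read changed (audit.gen 0->-32; assets.gen 4->8) — executes, giving 8.
  amber.gen: a read changed (audit.gen 0->-32; probe.gen 4->8) — executes, giving 8.
  meta.gen: a read changed (schema.txt 2->8; amber.gen 4->8) — executes, giving 8.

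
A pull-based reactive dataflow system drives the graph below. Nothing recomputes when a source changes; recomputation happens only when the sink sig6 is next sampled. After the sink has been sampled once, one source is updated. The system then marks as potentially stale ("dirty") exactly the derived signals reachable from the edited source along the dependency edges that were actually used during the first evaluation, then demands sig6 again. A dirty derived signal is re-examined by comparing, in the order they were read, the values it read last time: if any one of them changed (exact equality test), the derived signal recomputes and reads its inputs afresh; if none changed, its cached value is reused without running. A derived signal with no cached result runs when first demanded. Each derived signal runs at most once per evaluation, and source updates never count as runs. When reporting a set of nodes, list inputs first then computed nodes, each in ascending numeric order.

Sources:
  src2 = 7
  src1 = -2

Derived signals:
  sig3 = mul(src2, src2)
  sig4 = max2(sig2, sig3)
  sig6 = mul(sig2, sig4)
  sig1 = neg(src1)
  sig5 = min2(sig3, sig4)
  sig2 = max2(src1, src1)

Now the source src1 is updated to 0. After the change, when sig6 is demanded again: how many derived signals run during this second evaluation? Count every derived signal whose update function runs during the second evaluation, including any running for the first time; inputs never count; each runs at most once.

Derived signals that run: sig2, sig4, sig6 — 3 in total.

First evaluation (everything demanded from the output):
  sig2 = max2(-2, -2) = -2
  sig3 = mul(7, 7) = 49
  sig4 = max2(-2, 49) = 49
  sig6 = mul(-2, 49) = -98

Propagation after the edit:
  sig2: runs — src1 -2->0; src1 -2->0; result 0.
  sig4: runs — sig2 -2->0; result 49 (same value as before).
  sig6: runs — sig2 -2->0; result 0.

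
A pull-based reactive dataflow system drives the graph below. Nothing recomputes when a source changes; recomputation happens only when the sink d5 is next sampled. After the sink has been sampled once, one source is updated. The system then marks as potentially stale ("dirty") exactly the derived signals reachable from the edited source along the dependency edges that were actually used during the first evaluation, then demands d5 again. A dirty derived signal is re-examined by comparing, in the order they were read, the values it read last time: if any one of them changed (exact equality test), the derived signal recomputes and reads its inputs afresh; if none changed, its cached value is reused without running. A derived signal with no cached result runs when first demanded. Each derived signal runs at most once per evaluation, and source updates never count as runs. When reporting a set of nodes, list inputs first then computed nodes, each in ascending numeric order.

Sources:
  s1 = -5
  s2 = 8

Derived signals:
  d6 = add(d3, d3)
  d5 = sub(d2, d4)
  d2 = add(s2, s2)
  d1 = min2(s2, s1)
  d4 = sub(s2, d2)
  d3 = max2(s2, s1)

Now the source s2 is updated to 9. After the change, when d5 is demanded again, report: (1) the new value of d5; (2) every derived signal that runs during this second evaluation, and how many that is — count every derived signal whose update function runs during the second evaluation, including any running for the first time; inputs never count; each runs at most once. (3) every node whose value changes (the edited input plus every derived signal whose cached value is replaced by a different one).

New value of d5: 27.
Derived signals that run: d2, d4, d5 — 3 in total.
Values that change: s2, d2, d4, d5.

First evaluation (everything demanded from the output):
  d2 = add(8, 8) = 16
  d4 = sub(8, 16) = -8
  d5 = sub(16, -8) = 24

Propagation after the edit:
  d2: runs — s2 8->9; s2 8->9; result 18.
  d4: runs — s2 8->9; d2 16->18; result -9.
  d5: runs — d2 16->18; d4 -8->-9; result 27.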